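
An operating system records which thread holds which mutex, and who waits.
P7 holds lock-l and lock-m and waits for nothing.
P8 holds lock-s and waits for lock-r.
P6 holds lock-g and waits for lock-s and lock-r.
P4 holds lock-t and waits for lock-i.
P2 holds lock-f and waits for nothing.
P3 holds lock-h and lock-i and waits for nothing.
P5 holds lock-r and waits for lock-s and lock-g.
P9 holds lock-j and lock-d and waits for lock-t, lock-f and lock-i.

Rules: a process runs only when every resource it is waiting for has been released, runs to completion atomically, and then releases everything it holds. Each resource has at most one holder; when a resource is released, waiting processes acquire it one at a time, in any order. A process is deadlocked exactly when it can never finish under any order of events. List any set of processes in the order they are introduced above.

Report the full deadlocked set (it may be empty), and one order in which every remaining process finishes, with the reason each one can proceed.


The deadlocked set is P8, P6 and P5.
Key observation: along P8 -> P5 -> P8, each member waits on what the next one holds — a deadlock; P6 is caught in further circular waits.
One completion order for the rest: P3, P4, P2, P9, P7.
Verifying each step:
  run P3 (it waits on nothing); releases lock-h and lock-i
  P4 waits on lock-i — all released -> runs and releases lock-t
  run P2 (it waits on nothing); releases lock-f
  P9 waits on lock-t, lock-f and lock-i — all released -> runs and releases lock-j and lock-d
  run P7 (it waits on nothing); releases lock-l and lock-m


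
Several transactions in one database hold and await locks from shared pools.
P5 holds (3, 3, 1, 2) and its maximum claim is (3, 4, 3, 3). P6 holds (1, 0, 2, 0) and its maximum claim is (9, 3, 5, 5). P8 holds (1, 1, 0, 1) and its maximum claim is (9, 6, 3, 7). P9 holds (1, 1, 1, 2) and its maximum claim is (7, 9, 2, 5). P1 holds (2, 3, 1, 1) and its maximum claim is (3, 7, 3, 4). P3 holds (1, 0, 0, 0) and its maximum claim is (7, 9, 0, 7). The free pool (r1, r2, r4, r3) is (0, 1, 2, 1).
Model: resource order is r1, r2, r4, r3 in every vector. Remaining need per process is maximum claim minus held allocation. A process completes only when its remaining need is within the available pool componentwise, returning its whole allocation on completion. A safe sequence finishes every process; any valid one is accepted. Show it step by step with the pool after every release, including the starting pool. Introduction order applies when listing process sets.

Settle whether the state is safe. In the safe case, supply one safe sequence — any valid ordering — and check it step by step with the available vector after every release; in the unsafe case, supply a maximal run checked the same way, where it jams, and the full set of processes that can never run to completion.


The state is UNSAFE.
Key observation: once P5, P1 finish, the pool peaks at (5, 7, 4, 4) — and every remaining process still needs more r1 than that.
A maximal execution: P5, P1 — then nothing else fits. Step-by-step check:
  pool = (0, 1, 2, 1)
  P5: need (0, 1, 2, 1) fits (0, 1, 2, 1); releases (3, 3, 1, 2), pool now (3, 4, 3, 3)
  P1: need (1, 4, 2, 3) fits (3, 4, 3, 3); releases (2, 3, 1, 1), pool now (5, 7, 4, 4)
  P6 cannot run: need (8, 3, 3, 5) vs free (5, 7, 4, 4) (insufficient r1 and r3)
  P8 cannot run: need (8, 5, 3, 6) vs free (5, 7, 4, 4) (insufficient r1 and r3)
  P9 cannot run: need (6, 8, 1, 3) vs free (5, 7, 4, 4) (insufficient r1 and r2)
  P3 cannot run: need (6, 9, 0, 7) vs free (5, 7, 4, 4) (insufficient r1, r2 and r3)
Never able to finish: P6, P8, P9 and P3.


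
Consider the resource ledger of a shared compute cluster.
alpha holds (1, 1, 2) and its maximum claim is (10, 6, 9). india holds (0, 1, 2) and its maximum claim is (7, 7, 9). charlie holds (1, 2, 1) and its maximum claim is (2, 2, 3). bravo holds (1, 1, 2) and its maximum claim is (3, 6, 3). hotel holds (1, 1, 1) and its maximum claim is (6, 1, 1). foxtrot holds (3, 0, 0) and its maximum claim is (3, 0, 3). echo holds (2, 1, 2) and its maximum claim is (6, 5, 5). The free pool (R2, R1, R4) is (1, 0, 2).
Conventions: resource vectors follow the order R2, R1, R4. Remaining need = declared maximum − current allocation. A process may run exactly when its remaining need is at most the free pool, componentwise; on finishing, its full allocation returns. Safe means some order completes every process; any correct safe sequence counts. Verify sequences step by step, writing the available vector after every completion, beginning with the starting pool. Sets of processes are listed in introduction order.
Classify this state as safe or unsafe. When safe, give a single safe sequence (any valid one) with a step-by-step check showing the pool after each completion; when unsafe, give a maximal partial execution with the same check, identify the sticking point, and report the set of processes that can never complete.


The state is UNSAFE.
Key observation: charlie, foxtrot, hotel can finish, but then (6, 3, 4) is all there is, and the blocked group's R1 demands exceed it.
The run charlie, foxtrot, hotel cannot be extended any further. Verifying each step:
  pool = (1, 0, 2)
  charlie needs (1, 0, 2) <= (1, 0, 2) -> finishes; pool += (1, 2, 1) = (2, 2, 3)
  foxtrot needs (0, 0, 3) <= (2, 2, 3) -> finishes; pool += (3, 0, 0) = (5, 2, 3)
  hotel needs (5, 0, 0) <= (5, 2, 3) -> finishes; pool += (1, 1, 1) = (6, 3, 4)
  alpha still needs (9, 5, 7) but only (6, 3, 4) is free — short on R2, R1 and R4
  india still needs (7, 6, 7) but only (6, 3, 4) is free — short on R2, R1 and R4
  bravo still needs (2, 5, 1) but only (6, 3, 4) is free — short on R1
  echo still needs (4, 4, 3) but only (6, 3, 4) is free — short on R1
Never able to finish: alpha, india, bravo and echo.


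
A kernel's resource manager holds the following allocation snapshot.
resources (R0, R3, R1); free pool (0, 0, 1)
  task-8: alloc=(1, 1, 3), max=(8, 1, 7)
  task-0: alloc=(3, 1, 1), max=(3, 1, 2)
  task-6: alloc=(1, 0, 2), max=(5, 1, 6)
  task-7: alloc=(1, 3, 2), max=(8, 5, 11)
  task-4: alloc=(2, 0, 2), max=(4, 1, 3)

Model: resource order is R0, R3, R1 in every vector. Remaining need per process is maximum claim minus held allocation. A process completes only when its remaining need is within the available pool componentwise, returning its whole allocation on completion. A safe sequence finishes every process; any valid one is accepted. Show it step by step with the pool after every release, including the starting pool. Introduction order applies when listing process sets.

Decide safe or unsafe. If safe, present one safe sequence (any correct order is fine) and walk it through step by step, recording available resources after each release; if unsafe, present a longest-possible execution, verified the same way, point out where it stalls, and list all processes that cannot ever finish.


The state is UNSAFE.
Key observation: task-0, task-4, task-6 can finish, but then (6, 1, 6) is all there is, and the blocked group's R0 demands exceed it.
Going as far as possible: task-0, task-4, task-6; after that, nothing fits. Step-by-step check:
  pool = (0, 0, 1)
  task-0 needs (0, 0, 1) <= (0, 0, 1) -> finishes; pool += (3, 1, 1) = (3, 1, 2)
  task-4 needs (2, 1, 1) <= (3, 1, 2) -> finishes; pool += (2, 0, 2) = (5, 1, 4)
  task-6 needs (4, 1, 4) <= (5, 1, 4) -> finishes; pool += (1, 0, 2) = (6, 1, 6)
  task-8 cannot run: need (7, 0, 4) vs free (6, 1, 6) (insufficient R0)
  task-7 cannot run: need (7, 2, 9) vs free (6, 1, 6) (insufficient R0, R3 and R1)
Permanently blocked: task-8 and task-7.


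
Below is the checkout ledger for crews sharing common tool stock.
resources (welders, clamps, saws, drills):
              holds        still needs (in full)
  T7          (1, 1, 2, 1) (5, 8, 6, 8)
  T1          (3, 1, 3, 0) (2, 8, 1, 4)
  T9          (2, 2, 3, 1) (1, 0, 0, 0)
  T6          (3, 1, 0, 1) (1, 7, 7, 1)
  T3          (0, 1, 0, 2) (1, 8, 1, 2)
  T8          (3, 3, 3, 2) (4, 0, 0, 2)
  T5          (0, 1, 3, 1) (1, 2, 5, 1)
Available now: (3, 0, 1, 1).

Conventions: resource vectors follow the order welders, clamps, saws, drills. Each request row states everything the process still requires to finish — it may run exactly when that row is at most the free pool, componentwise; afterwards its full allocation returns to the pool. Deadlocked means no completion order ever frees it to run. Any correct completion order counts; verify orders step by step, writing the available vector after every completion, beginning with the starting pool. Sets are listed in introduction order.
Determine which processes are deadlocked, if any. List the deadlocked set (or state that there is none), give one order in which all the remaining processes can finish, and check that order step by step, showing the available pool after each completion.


Deadlocked set: T7, T1, T6 and T3.
Key observation: the pool after T9, T8, T5 is (8, 6, 10, 5); every surviving request exceeds it in clamps, so progress ends there.
The rest can finish in the order T9, T8, T5. Check, step by step:
  pool = (3, 0, 1, 1)
  T9 needs (1, 0, 0, 0) <= (3, 0, 1, 1) -> finishes; pool += (2, 2, 3, 1) = (5, 2, 4, 2)
  T8 needs (4, 0, 0, 2) <= (5, 2, 4, 2) -> finishes; pool += (3, 3, 3, 2) = (8, 5, 7, 4)
  T5 needs (1, 2, 5, 1) <= (8, 5, 7, 4) -> finishes; pool += (0, 1, 3, 1) = (8, 6, 10, 5)
The blocked processes can never fit:
  T7 cannot run: need (5, 8, 6, 8) vs free (8, 6, 10, 5) (insufficient clamps and drills)
  T1 cannot run: need (2, 8, 1, 4) vs free (8, 6, 10, 5) (insufficient clamps)
  T6 cannot run: need (1, 7, 7, 1) vs free (8, 6, 10, 5) (insufficient clamps)
  T3 cannot run: need (1, 8, 1, 2) vs free (8, 6, 10, 5) (insufficient clamps)


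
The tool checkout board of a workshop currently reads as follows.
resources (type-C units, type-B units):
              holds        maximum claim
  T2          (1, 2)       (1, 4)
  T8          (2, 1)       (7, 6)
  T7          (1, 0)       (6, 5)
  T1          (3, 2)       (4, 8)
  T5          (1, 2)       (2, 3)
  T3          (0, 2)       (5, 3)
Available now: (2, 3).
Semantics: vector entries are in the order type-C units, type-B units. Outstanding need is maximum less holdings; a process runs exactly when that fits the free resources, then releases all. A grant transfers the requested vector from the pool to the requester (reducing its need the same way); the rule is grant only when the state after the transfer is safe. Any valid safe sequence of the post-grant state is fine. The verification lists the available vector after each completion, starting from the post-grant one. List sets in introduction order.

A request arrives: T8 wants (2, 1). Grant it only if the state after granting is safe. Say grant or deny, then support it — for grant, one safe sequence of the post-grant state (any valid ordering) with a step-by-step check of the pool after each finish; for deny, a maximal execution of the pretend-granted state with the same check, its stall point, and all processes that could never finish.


GRANT. The post-grant state is safe; one safe sequence: T2, T5, T1, T3, T8, T7.
Key observation: even at the reduced pool (0, 2), T2 fits immediately, so safety survives the grant.
Step-by-step check of the post-grant state:
  pool = (0, 2)
  T2 needs (0, 2) <= (0, 2) -> finishes; pool += (1, 2) = (1, 4)
  T5 needs (1, 1) <= (1, 4) -> finishes; pool += (1, 2) = (2, 6)
  T1 needs (1, 6) <= (2, 6) -> finishes; pool += (3, 2) = (5, 8)
  T3 needs (5, 1) <= (5, 8) -> finishes; pool += (0, 2) = (5, 10)
  T8 needs (3, 4) <= (5, 10) -> finishes; pool += (4, 2) = (9, 12)
  T7 needs (5, 5) <= (9, 12) -> finishes; pool += (1, 0) = (10, 12)


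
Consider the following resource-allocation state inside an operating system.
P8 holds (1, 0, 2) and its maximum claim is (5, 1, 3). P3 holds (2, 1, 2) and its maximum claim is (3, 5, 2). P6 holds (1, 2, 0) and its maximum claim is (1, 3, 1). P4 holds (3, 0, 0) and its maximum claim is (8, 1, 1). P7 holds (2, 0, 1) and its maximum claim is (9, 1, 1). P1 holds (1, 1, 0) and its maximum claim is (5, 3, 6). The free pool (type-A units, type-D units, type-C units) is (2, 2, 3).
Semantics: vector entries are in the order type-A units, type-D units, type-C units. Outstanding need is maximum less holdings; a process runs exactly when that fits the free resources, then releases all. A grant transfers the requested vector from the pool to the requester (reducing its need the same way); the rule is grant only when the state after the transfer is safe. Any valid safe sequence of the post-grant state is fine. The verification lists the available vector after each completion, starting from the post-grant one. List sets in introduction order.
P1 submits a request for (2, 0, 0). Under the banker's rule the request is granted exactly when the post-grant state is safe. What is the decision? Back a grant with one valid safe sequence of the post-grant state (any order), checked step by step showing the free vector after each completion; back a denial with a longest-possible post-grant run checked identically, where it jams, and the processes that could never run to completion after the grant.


DENY: after the grant no complete ordering would exist.
Key observation: after P6, P3 the pool peaks at (3, 5, 5), and each blocked process is short somewhere: P8 on type-A units; P4 on type-A units; P7 on type-A units; P1 on type-C units.
On the post-grant state, P6, P3 is a maximal run — nothing extends it. Step-by-step check:
  pool = (0, 2, 3)
  P6 needs (0, 1, 1) <= (0, 2, 3) -> finishes; pool += (1, 2, 0) = (1, 4, 3)
  P3 needs (1, 4, 0) <= (1, 4, 3) -> finishes; pool += (2, 1, 2) = (3, 5, 5)
  blocked: P8 wants (4, 1, 1), pool (3, 5, 5) — not enough type-A units
  blocked: P4 wants (5, 1, 1), pool (3, 5, 5) — not enough type-A units
  blocked: P7 wants (7, 1, 0), pool (3, 5, 5) — not enough type-A units
  blocked: P1 wants (2, 2, 6), pool (3, 5, 5) — not enough type-C units
Post-grant, the permanently blocked set is P8, P4, P7 and P1.


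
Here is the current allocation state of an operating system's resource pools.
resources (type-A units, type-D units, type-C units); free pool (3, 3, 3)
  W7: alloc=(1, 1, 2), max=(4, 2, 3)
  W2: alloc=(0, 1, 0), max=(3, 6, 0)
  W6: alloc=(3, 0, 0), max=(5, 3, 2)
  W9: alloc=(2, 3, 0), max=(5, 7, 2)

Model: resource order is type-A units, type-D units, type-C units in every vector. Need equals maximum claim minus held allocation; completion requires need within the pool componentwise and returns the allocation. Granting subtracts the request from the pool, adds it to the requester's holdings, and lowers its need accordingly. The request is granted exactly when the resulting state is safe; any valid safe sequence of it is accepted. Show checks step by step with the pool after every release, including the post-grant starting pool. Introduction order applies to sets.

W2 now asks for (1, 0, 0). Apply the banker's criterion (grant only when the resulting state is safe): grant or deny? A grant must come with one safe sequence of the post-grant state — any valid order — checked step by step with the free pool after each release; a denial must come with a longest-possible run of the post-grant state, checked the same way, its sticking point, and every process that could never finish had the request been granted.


GRANT. The post-grant state is safe; one safe sequence: W6, W7, W9, W2.
Key observation: granting shrinks the pool to (2, 3, 3), yet W6 still fits and the chain goes through.
Check on the post-grant state, step by step:
  pool = (2, 3, 3)
  run W6 (needs (2, 3, 2), free (2, 3, 3)); after release of (3, 0, 0) the pool is (5, 3, 3)
  run W7 (needs (3, 1, 1), free (5, 3, 3)); after release of (1, 1, 2) the pool is (6, 4, 5)
  run W9 (needs (3, 4, 2), free (6, 4, 5)); after release of (2, 3, 0) the pool is (8, 7, 5)
  run W2 (needs (2, 5, 0), free (8, 7, 5)); after release of (1, 1, 0) the pool is (9, 8, 5)


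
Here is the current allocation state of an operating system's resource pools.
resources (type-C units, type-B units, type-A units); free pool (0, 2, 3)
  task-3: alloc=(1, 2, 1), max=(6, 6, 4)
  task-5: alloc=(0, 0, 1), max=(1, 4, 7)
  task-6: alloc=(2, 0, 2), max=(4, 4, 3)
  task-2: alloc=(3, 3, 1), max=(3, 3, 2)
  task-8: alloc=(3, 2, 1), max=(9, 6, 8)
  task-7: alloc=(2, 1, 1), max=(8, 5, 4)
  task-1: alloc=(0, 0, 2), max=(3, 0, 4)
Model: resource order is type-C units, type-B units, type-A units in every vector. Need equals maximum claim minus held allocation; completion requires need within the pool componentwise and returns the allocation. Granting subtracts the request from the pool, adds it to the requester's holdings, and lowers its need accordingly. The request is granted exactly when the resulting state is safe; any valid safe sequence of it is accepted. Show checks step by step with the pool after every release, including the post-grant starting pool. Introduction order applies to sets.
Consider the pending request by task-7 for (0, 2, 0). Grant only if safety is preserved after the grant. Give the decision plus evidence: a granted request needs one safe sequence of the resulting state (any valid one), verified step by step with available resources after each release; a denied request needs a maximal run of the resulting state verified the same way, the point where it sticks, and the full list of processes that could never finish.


DENY — the pretend-granted state is unsafe.
Key observation: after task-2, task-1 the pool peaks at (3, 3, 6), and each blocked process is short somewhere: task-3 on type-C units, type-B units; task-5 on type-B units; task-6 on type-B units; task-8 on type-C units, type-B units, type-A units; task-7 on type-C units.
Pretend the grant happened; the run task-2, task-1 goes as far as possible. Check, step by step:
  pool = (0, 0, 3)
  task-2 needs (0, 0, 1) <= (0, 0, 3) -> finishes; pool += (3, 3, 1) = (3, 3, 4)
  task-1 needs (3, 0, 2) <= (3, 3, 4) -> finishes; pool += (0, 0, 2) = (3, 3, 6)
  task-3 still needs (5, 4, 3) but only (3, 3, 6) is free — short on type-C units and type-B units
  task-5 still needs (1, 4, 6) but only (3, 3, 6) is free — short on type-B units
  task-6 still needs (2, 4, 1) but only (3, 3, 6) is free — short on type-B units
  task-8 still needs (6, 4, 7) but only (3, 3, 6) is free — short on type-C units, type-B units and type-A units
  task-7 still needs (6, 2, 3) but only (3, 3, 6) is free — short on type-C units
Processes that could never finish after the grant: task-3, task-5, task-6, task-8 and task-7.


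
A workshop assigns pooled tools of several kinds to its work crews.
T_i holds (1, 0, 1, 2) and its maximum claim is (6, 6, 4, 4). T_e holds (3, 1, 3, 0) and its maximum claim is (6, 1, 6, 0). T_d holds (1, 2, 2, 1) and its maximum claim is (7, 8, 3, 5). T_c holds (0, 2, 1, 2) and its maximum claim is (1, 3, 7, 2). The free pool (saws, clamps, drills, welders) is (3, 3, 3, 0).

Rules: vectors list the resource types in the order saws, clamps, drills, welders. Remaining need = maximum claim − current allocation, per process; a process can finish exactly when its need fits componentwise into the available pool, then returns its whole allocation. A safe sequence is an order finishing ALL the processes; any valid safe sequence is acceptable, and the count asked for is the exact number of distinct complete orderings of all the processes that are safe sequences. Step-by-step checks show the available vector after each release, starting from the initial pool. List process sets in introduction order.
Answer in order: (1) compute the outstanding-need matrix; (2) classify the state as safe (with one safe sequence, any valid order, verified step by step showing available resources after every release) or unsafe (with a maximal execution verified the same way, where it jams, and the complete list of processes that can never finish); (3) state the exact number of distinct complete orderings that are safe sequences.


(1) Need matrix, components ordered saws, clamps, drills, welders:
  T_i: (5, 6, 3, 2)
  T_e: (3, 0, 3, 0)
  T_d: (6, 6, 1, 4)
  T_c: (1, 1, 6, 0)
(2) The state is SAFE; one workable sequence: T_e, T_c, T_i, T_d.
Key observation: reading the order forward, T_e is the first process whose need (3, 0, 3, 0) meets the free pool (3, 3, 3, 0) exactly on a resource it requests.
Step-by-step check:
  pool = (3, 3, 3, 0)
  T_e: need (3, 0, 3, 0) fits (3, 3, 3, 0); releases (3, 1, 3, 0), pool now (6, 4, 6, 0)
  T_c: need (1, 1, 6, 0) fits (6, 4, 6, 0); releases (0, 2, 1, 2), pool now (6, 6, 7, 2)
  T_i: need (5, 6, 3, 2) fits (6, 6, 7, 2); releases (1, 0, 1, 2), pool now (7, 6, 8, 4)
  T_d: need (6, 6, 1, 4) fits (7, 6, 8, 4); releases (1, 2, 2, 1), pool now (8, 8, 10, 5)
(3) Precisely 1 of the possible complete orderings is a safe sequence.


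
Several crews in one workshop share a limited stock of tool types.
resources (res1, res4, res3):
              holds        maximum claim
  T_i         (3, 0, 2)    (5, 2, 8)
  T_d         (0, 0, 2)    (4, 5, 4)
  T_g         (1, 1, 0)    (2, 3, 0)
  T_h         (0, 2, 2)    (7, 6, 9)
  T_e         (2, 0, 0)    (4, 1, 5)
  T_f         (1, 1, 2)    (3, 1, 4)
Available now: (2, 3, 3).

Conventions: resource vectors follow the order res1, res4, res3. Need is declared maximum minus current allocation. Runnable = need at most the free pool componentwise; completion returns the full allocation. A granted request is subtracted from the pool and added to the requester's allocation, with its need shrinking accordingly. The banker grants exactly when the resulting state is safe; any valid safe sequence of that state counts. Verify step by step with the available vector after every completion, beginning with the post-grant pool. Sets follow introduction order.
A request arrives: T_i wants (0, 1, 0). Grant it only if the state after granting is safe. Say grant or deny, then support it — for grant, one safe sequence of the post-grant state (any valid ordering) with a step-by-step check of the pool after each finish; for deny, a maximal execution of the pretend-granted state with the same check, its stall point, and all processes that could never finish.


DENY — the pretend-granted state is unsafe.
Key observation: after T_g, T_f, T_e the pool peaks at (6, 4, 5), and each blocked process is short somewhere: T_i on res3; T_d on res4; T_h on res1, res3.
Pretend the grant happened; the run T_g, T_f, T_e goes as far as possible. Verifying each step:
  pool = (2, 2, 3)
  T_g needs (1, 2, 0) <= (2, 2, 3) -> finishes; pool += (1, 1, 0) = (3, 3, 3)
  T_f needs (2, 0, 2) <= (3, 3, 3) -> finishes; pool += (1, 1, 2) = (4, 4, 5)
  T_e needs (2, 1, 5) <= (4, 4, 5) -> finishes; pool += (2, 0, 0) = (6, 4, 5)
  T_i still needs (2, 1, 6) but only (6, 4, 5) is free — short on res3
  T_d still needs (4, 5, 2) but only (6, 4, 5) is free — short on res4
  T_h still needs (7, 4, 7) but only (6, 4, 5) is free — short on res1 and res3
Processes that could never finish after the grant: T_i, T_d and T_h.


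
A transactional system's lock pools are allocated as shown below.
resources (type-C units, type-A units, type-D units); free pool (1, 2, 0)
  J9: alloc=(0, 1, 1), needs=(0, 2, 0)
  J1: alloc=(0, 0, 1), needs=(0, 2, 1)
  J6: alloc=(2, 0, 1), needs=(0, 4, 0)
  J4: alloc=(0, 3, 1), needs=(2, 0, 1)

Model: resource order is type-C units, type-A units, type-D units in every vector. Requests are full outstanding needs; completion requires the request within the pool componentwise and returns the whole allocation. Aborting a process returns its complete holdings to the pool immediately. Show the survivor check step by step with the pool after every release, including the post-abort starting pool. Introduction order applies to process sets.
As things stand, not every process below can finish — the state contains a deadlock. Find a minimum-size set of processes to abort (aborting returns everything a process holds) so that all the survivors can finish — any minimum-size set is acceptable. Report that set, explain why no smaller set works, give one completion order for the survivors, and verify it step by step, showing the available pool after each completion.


The answer: abort J4.
Key observation: before aborting J4, J6 was permanently blocked — no order could ever run it; afterwards it completes at step 2.
Why nothing smaller works: aborting no one leaves the state deadlocked as given.
Survivors finish in the order: J1, J6, J9. Step-by-step check (pool after the aborts first):
  pool = (1, 5, 1)
  J1: need (0, 2, 1) fits (1, 5, 1); releases (0, 0, 1), pool now (1, 5, 2)
  J6: need (0, 4, 0) fits (1, 5, 2); releases (2, 0, 1), pool now (3, 5, 3)
  J9: need (0, 2, 0) fits (3, 5, 3); releases (0, 1, 1), pool now (3, 6, 4)


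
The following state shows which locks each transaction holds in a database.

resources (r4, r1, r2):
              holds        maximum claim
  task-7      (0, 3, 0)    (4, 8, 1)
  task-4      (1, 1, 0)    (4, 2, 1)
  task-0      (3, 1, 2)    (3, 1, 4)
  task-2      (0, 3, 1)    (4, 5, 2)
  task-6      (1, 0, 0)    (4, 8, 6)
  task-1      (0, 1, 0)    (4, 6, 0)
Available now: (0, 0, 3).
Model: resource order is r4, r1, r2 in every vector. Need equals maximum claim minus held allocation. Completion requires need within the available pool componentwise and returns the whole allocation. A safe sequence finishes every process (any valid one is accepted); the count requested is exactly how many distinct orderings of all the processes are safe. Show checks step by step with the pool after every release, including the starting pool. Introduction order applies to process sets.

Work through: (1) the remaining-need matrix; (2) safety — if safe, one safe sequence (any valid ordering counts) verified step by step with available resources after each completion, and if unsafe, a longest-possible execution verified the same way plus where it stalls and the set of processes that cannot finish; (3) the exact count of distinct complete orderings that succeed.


(1) Need matrix, components ordered r4, r1, r2:
  task-7: (4, 5, 1)
  task-4: (3, 1, 1)
  task-0: (0, 0, 2)
  task-2: (4, 2, 1)
  task-6: (3, 8, 6)
  task-1: (4, 5, 0)
(2) SAFE — a valid safe sequence is task-0, task-4, task-2, task-7, task-6, task-1.
Key observation: the order's first zero-slack moment is task-4 ((3, 1, 1) needed, (3, 1, 5) free — a requested resource with nothing to spare).
Step-by-step check:
  pool = (0, 0, 3)
  task-0: need (0, 0, 2) fits (0, 0, 3); releases (3, 1, 2), pool now (3, 1, 5)
  task-4: need (3, 1, 1) fits (3, 1, 5); releases (1, 1, 0), pool now (4, 2, 5)
  task-2: need (4, 2, 1) fits (4, 2, 5); releases (0, 3, 1), pool now (4, 5, 6)
  task-7: need (4, 5, 1) fits (4, 5, 6); releases (0, 3, 0), pool now (4, 8, 6)
  task-6: need (3, 8, 6) fits (4, 8, 6); releases (1, 0, 0), pool now (5, 8, 6)
  task-1: need (4, 5, 0) fits (5, 8, 6); releases (0, 1, 0), pool now (5, 9, 6)
(3) The exact count: 3 of the possible complete orderings are safe sequences.


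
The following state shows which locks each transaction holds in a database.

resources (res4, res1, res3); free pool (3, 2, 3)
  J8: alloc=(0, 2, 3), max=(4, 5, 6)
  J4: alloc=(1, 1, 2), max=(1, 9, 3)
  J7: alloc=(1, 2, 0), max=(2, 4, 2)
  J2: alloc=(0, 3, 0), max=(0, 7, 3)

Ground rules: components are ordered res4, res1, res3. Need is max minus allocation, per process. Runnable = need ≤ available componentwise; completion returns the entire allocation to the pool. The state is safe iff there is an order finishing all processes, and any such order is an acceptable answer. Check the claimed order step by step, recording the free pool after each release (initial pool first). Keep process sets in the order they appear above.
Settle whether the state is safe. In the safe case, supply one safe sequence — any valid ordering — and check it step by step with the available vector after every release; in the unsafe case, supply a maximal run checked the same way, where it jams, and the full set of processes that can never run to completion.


The state is SAFE; one workable sequence: J7, J2, J8, J4.
Key observation: J7 marks the first exact bind of the order: its need (1, 2, 2) fits the free (3, 2, 3) with zero slack on a requested resource.
Verifying each step:
  pool = (3, 2, 3)
  run J7 (needs (1, 2, 2), free (3, 2, 3)); after release of (1, 2, 0) the pool is (4, 4, 3)
  run J2 (needs (0, 4, 3), free (4, 4, 3)); after release of (0, 3, 0) the pool is (4, 7, 3)
  run J8 (needs (4, 3, 3), free (4, 7, 3)); after release of (0, 2, 3) the pool is (4, 9, 6)
  run J4 (needs (0, 8, 1), free (4, 9, 6)); after release of (1, 1, 2) the pool is (5, 10, 8)


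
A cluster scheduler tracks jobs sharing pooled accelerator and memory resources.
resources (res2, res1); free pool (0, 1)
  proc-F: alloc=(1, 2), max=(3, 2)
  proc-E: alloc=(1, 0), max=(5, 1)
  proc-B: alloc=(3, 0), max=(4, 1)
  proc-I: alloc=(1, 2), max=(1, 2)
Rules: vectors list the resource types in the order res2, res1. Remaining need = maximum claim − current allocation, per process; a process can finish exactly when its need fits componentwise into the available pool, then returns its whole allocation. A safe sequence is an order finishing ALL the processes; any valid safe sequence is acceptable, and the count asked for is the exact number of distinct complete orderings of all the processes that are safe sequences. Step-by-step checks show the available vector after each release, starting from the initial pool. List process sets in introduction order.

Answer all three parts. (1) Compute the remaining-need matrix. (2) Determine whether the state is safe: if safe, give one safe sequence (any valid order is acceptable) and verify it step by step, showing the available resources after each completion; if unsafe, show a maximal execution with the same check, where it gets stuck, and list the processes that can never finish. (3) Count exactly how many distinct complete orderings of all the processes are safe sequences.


(1) Need matrix, components ordered res2, res1:
  proc-F: (2, 0)
  proc-E: (4, 1)
  proc-B: (1, 1)
  proc-I: (0, 0)
(2) The state is SAFE; one workable sequence: proc-I, proc-B, proc-E, proc-F.
Key observation: proc-B is the earliest step where a requested resource binds exactly: need (1, 1), pool (1, 3) at its turn.
Walking it through:
  pool = (0, 1)
  proc-I: need (0, 0) fits (0, 1); releases (1, 2), pool now (1, 3)
  proc-B: need (1, 1) fits (1, 3); releases (3, 0), pool now (4, 3)
  proc-E: need (4, 1) fits (4, 3); releases (1, 0), pool now (5, 3)
  proc-F: need (2, 0) fits (5, 3); releases (1, 2), pool now (6, 5)
(3) The exact count: 2 of the possible complete orderings are safe sequences.


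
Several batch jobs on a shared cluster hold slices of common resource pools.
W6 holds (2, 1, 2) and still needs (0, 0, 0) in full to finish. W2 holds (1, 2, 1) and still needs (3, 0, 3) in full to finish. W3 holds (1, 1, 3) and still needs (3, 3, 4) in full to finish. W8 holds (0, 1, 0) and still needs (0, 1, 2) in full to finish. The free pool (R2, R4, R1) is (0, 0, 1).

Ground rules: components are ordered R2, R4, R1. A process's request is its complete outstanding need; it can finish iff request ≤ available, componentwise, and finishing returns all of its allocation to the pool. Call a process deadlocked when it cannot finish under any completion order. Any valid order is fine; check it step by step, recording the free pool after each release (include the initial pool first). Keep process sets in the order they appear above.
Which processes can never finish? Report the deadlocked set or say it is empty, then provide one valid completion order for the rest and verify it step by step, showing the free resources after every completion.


Deadlocked set: W2 and W3.
Key observation: after W6, W8 complete, (2, 2, 3) is the best the pool ever gets, yet each leftover process wants more R2.
The rest can finish in the order W6, W8. Walking it through:
  pool = (0, 0, 1)
  W6 needs (0, 0, 0) <= (0, 0, 1) -> finishes; pool += (2, 1, 2) = (2, 1, 3)
  W8 needs (0, 1, 2) <= (2, 1, 3) -> finishes; pool += (0, 1, 0) = (2, 2, 3)
None of the blocked processes ever fits:
  blocked: W2 wants (3, 0, 3), pool (2, 2, 3) — not enough R2
  blocked: W3 wants (3, 3, 4), pool (2, 2, 3) — not enough R2, R4 and R1


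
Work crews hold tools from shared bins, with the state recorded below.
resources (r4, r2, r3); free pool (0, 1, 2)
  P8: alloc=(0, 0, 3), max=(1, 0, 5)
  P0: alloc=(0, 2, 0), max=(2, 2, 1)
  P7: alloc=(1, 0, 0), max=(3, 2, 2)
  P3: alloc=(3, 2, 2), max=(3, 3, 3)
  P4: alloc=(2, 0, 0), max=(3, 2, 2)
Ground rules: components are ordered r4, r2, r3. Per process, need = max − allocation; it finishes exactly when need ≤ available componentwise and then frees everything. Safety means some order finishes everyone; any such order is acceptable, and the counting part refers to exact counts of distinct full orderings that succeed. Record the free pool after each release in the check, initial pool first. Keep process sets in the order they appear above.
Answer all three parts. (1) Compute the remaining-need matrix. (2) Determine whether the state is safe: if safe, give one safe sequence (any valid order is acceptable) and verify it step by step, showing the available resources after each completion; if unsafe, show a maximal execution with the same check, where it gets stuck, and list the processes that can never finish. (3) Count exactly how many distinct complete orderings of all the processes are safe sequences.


(1) Remaining need (order r4, r2, r3):
  P8: (1, 0, 2)
  P0: (2, 0, 1)
  P7: (2, 2, 2)
  P3: (0, 1, 1)
  P4: (1, 2, 2)
(2) SAFE — a valid safe sequence is P3, P8, P7, P4, P0.
Key observation: the order's first zero-slack moment is P3 ((0, 1, 1) needed, (0, 1, 2) free — a requested resource with nothing to spare).
Check, step by step:
  pool = (0, 1, 2)
  P3: need (0, 1, 1) fits (0, 1, 2); releases (3, 2, 2), pool now (3, 3, 4)
  P8: need (1, 0, 2) fits (3, 3, 4); releases (0, 0, 3), pool now (3, 3, 7)
  P7: need (2, 2, 2) fits (3, 3, 7); releases (1, 0, 0), pool now (4, 3, 7)
  P4: need (1, 2, 2) fits (4, 3, 7); releases (2, 0, 0), pool now (6, 3, 7)
  P0: need (2, 0, 1) fits (6, 3, 7); releases (0, 2, 0), pool now (6, 5, 7)
(3) Exactly 24 of the possible complete orderings are safe sequences.


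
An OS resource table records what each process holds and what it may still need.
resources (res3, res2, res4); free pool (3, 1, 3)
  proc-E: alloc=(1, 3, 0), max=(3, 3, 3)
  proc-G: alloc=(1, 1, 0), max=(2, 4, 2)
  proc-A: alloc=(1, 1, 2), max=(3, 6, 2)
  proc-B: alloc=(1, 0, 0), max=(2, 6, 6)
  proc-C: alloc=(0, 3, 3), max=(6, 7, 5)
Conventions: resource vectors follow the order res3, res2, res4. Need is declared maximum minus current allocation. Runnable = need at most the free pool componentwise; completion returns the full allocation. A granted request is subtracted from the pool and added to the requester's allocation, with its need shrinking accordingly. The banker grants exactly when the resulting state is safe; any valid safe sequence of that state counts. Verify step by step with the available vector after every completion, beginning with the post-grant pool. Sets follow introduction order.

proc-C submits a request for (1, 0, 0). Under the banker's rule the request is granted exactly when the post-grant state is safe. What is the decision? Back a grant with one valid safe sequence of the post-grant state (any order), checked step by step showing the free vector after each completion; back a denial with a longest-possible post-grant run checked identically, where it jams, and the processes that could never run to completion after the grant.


GRANT — the state after the grant stays safe, e.g. via proc-E, proc-G, proc-A, proc-C, proc-B.
Key observation: (2, 1, 3) free after granting still covers proc-E first, and each release covers the next.
Verifying the post-grant state step by step:
  pool = (2, 1, 3)
  proc-E needs (2, 0, 3) <= (2, 1, 3) -> finishes; pool += (1, 3, 0) = (3, 4, 3)
  proc-G needs (1, 3, 2) <= (3, 4, 3) -> finishes; pool += (1, 1, 0) = (4, 5, 3)
  proc-A needs (2, 5, 0) <= (4, 5, 3) -> finishes; pool += (1, 1, 2) = (5, 6, 5)
  proc-C needs (5, 4, 2) <= (5, 6, 5) -> finishes; pool += (1, 3, 3) = (6, 9, 8)
  proc-B needs (1, 6, 6) <= (6, 9, 8) -> finishes; pool += (1, 0, 0) = (7, 9, 8)


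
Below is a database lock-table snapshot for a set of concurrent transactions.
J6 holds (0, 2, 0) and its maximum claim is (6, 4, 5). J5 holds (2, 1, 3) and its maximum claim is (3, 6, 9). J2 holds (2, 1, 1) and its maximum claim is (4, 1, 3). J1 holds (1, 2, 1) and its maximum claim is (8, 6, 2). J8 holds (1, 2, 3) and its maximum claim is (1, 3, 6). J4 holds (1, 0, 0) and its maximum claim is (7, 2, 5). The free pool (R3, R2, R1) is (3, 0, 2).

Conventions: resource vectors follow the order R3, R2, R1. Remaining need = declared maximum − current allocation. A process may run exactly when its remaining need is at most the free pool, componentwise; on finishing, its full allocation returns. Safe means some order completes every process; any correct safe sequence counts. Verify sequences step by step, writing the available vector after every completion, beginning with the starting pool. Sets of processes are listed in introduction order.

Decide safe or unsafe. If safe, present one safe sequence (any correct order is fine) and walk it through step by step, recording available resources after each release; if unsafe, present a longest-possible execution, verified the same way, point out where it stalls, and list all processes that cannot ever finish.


The state is SAFE; one workable sequence: J2, J8, J6, J4, J5, J1.
Key observation: J2 marks the first exact bind of the order: its need (2, 0, 2) fits the free (3, 0, 2) with zero slack on a requested resource.
Check, step by step:
  pool = (3, 0, 2)
  J2: need (2, 0, 2) fits (3, 0, 2); releases (2, 1, 1), pool now (5, 1, 3)
  J8: need (0, 1, 3) fits (5, 1, 3); releases (1, 2, 3), pool now (6, 3, 6)
  J6: need (6, 2, 5) fits (6, 3, 6); releases (0, 2, 0), pool now (6, 5, 6)
  J4: need (6, 2, 5) fits (6, 5, 6); releases (1, 0, 0), pool now (7, 5, 6)
  J5: need (1, 5, 6) fits (7, 5, 6); releases (2, 1, 3), pool now (9, 6, 9)
  J1: need (7, 4, 1) fits (9, 6, 9); releases (1, 2, 1), pool now (10, 8, 10)


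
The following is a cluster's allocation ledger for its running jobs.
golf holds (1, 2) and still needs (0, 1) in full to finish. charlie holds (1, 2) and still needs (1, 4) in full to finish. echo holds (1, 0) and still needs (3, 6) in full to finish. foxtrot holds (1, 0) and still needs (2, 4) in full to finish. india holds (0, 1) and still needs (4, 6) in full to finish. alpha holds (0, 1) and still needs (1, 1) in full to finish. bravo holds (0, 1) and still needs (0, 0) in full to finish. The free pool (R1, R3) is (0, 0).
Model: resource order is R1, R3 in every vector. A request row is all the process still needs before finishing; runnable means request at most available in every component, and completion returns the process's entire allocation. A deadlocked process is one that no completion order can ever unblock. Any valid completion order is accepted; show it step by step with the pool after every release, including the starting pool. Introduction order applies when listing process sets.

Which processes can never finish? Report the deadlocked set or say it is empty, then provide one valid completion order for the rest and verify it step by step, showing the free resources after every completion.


The deadlocked set is empty.
Key observation: the pool covers bravo at once, and every later process fits after earlier releases.
A valid finishing order for the others: bravo, golf, alpha, charlie, foxtrot, echo, india. Walking it through:
  pool = (0, 0)
  run bravo (needs (0, 0), free (0, 0)); after release of (0, 1) the pool is (0, 1)
  run golf (needs (0, 1), free (0, 1)); after release of (1, 2) the pool is (1, 3)
  run alpha (needs (1, 1), free (1, 3)); after release of (0, 1) the pool is (1, 4)
  run charlie (needs (1, 4), free (1, 4)); after release of (1, 2) the pool is (2, 6)
  run foxtrot (needs (2, 4), free (2, 6)); after release of (1, 0) the pool is (3, 6)
  run echo (needs (3, 6), free (3, 6)); after release of (1, 0) the pool is (4, 6)
  run india (needs (4, 6), free (4, 6)); after release of (0, 1) the pool is (4, 7)
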